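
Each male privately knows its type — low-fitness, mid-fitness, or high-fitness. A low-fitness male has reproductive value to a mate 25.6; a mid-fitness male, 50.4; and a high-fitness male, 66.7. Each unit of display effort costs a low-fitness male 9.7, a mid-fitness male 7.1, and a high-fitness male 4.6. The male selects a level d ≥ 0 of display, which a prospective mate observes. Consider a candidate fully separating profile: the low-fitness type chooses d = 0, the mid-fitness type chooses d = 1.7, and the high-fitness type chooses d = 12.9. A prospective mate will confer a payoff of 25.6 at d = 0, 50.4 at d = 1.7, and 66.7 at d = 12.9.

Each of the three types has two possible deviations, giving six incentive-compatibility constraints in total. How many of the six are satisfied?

High-fitness (own payoff 66.7 − 4.6×12.9 = 7.36): to d=0 gives 25.6 → profitable ✗; to d=1.7 gives 50.4 − 4.6×1.7 = 42.58 → profitable ✗.
Low-fitness (own payoff 25.6): to d=1.7 gives 50.4 − 9.7×1.7 = 33.91 → profitable ✗; to d=12.9 gives 66.7 − 9.7×12.9 = -58.43 → no gain ✓.
Mid-fitness (own payoff 50.4 − 7.1×1.7 = 38.33): to d=0 gives 25.6 → no gain ✓; to d=12.9 gives 66.7 − 7.1×12.9 = -24.89 → no gain ✓.
3 of the 6 constraints hold; not an equilibrium.

3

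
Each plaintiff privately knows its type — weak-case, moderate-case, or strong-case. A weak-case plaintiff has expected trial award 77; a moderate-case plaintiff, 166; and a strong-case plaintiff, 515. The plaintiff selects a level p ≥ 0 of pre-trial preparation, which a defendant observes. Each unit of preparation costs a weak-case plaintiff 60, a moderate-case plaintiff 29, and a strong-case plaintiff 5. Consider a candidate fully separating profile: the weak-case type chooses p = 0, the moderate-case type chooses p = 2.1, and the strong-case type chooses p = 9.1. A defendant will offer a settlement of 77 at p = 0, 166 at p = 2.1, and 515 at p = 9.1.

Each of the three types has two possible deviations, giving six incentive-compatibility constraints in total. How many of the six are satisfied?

5

Strong-case (own payoff 515 − 5×9.1 = 469.5): to p=0 gives 77 → no gain ✓; to p=2.1 gives 166 − 5×2.1 = 155.5 → no gain ✓.
Moderate-case (own payoff 166 − 29×2.1 = 105.1): to p=0 gives 77 → no gain ✓; to p=9.1 gives 515 − 29×9.1 = 251.1 → profitable ✗.
Weak-case (own payoff 77): to p=2.1 gives 166 − 60×2.1 = 40 → no gain ✓; to p=9.1 gives 515 − 60×9.1 = -31 → no gain ✓.
5 of the 6 constraints hold; not an equilibrium.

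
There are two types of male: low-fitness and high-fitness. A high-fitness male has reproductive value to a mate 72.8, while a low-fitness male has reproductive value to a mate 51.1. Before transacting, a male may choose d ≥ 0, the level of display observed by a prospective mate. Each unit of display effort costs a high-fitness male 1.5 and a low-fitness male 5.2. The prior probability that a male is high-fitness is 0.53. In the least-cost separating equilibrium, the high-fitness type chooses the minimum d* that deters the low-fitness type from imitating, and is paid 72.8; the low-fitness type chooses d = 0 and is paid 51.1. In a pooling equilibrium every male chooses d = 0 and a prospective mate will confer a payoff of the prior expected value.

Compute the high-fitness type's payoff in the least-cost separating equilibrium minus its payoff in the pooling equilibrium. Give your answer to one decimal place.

Least-cost separating signal: d* solves 51.1 = 72.8 − 5.2·d*, so d* = (72.8 − 51.1)/5.2 ≈ 4.1731.
High-fitness type's separating payoff: 72.8 − 1.5 × d* = 72.8 − 1.5 × (72.8 − 51.1)/5.2 = 72.8 − 32.55/5.2 ≈ 66.540.
Pooling payoff: 0.53 × 72.8 + 0.47 × 51.1 = 62.601.
Difference: 66.540 − 62.601 = 3.939, i.e. 3.9 to one decimal place.
The high-fitness type prefers to separate.

3.9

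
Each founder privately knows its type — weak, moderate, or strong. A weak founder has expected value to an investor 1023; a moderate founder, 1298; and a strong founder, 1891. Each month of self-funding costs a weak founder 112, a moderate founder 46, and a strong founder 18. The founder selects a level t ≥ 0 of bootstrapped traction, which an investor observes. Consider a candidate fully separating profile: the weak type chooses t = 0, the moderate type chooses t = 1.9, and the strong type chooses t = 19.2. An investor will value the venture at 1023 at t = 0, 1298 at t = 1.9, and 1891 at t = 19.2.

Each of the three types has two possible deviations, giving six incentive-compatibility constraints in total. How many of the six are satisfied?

5

Weak (own payoff 1023): to t=1.9 gives 1298 − 112×1.9 = 1085.2 → profitable ✗; to t=19.2 gives 1891 − 112×19.2 = -259.4 → no gain ✓.
Strong (own payoff 1891 − 18×19.2 = 1545.4): to t=0 gives 1023 → no gain ✓; to t=1.9 gives 1298 − 18×1.9 = 1263.8 → no gain ✓.
Moderate (own payoff 1298 − 46×1.9 = 1210.6): to t=0 gives 1023 → no gain ✓; to t=19.2 gives 1891 − 46×19.2 = 1007.8 → no gain ✓.
5 of the 6 constraints hold; not an equilibrium.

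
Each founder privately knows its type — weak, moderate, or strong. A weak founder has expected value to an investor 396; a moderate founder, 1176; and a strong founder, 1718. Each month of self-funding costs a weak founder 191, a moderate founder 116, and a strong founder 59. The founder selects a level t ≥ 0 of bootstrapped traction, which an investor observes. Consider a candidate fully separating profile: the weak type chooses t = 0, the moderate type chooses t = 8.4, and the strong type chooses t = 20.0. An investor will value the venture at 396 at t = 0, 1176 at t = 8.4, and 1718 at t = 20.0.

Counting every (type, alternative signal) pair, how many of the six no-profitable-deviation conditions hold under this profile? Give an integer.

4

Weak (own payoff 396): to t=8.4 gives 1176 − 191×8.4 = -428.4 → no gain ✓; to t=20.0 gives 1718 − 191×20.0 = -2102 → no gain ✓.
Moderate (own payoff 1176 − 116×8.4 = 201.6): to t=0 gives 396 → profitable ✗; to t=20.0 gives 1718 − 116×20.0 = -602 → no gain ✓.
Strong (own payoff 1718 − 59×20.0 = 538): to t=0 gives 396 → no gain ✓; to t=8.4 gives 1176 − 59×8.4 = 680.4 → profitable ✗.
4 of the 6 constraints hold; not an equilibrium.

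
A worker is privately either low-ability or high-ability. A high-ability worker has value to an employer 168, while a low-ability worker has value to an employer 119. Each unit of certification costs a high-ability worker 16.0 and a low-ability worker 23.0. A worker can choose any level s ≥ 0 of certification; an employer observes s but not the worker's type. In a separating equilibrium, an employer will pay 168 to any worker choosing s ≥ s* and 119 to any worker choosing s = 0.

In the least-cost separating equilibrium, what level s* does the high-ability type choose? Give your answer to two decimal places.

A low-ability worker choosing s = 0 receives 119.
Imitating at s* instead would pay 168 at cost 23.0·s*, netting 168 − 23.0·s*.
Indifference: 119 = 168 − 23.0·s*, so s* = (168 − 119) / 23.0 ≈ 2.13.
At s* the low-ability type's incentive constraint just binds; the high-ability type strictly prefers s* since its per-unit cost is lower.

2.13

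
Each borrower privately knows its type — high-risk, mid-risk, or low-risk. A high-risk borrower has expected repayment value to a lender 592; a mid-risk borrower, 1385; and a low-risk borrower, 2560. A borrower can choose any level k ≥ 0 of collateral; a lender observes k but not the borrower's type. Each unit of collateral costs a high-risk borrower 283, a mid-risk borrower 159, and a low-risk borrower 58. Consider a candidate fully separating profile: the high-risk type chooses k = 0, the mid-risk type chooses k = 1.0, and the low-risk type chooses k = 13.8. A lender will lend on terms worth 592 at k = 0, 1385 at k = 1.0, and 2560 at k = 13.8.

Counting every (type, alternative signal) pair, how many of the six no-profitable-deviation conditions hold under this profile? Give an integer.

5

High-risk (own payoff 592): to k=1.0 gives 1385 − 283×1.0 = 1102 → profitable ✗; to k=13.8 gives 2560 − 283×13.8 = -1345.4 → no gain ✓.
Low-risk (own payoff 2560 − 58×13.8 = 1759.6): to k=0 gives 592 → no gain ✓; to k=1.0 gives 1385 − 58×1.0 = 1327 → no gain ✓.
Mid-risk (own payoff 1385 − 159×1.0 = 1226): to k=0 gives 592 → no gain ✓; to k=13.8 gives 2560 − 159×13.8 = 365.8 → no gain ✓.
5 of the 6 constraints hold; not an equilibrium.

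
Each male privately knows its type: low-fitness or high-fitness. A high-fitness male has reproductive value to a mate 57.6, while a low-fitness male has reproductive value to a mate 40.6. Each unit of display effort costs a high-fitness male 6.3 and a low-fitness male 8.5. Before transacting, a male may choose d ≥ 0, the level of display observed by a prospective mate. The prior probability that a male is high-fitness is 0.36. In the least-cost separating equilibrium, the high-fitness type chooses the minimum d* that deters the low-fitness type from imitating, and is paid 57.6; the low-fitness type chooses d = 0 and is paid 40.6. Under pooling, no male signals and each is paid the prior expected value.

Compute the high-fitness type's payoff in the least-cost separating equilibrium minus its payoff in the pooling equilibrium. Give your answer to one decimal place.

-1.7

Least-cost separating signal: d* solves 40.6 = 57.6 − 8.5·d*, so d* = (57.6 − 40.6)/8.5 = 2.
High-fitness type's separating payoff: 57.6 − 6.3 × d* = 57.6 − 6.3 × (57.6 − 40.6)/8.5 = 57.6 − 107.1/8.5 = 45.
Pooling payoff: 0.36 × 57.6 + 0.64 × 40.6 = 46.72.
Difference: 45 − 46.72 = -1.72, i.e. -1.7 to one decimal place.
The high-fitness type would prefer the pooling outcome.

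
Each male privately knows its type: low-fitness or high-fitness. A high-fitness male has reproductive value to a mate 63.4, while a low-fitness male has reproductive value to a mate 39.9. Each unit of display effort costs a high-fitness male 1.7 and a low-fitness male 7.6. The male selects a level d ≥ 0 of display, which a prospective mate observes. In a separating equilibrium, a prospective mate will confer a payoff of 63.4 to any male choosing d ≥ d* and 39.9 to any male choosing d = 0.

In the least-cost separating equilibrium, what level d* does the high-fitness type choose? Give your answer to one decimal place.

A low-fitness male choosing d = 0 receives 39.9.
Imitating at d* instead would pay 63.4 at cost 7.6·d*, netting 63.4 − 7.6·d*.
Indifference: 39.9 = 63.4 − 7.6·d*, so d* = (63.4 − 39.9) / 7.6 ≈ 3.1.
At d* the low-fitness type's incentive constraint just binds; the high-fitness type strictly prefers d* since its per-unit cost is lower.

3.1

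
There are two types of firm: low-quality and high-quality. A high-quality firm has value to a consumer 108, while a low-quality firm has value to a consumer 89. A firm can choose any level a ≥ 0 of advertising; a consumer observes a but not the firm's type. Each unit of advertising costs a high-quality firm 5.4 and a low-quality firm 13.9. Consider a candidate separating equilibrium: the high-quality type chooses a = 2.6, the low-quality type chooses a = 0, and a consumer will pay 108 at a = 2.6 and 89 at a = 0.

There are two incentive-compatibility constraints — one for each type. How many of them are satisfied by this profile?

2

High-quality type: signal → 108 − 5.4 × 2.6 = 93.96; deviate to 0 → 89. IC holds (93.96 ≥ 89).
Low-quality type: stay at 0 → 89; mimic → 108 − 13.9 × 2.6 = 71.86. IC holds (89 ≥ 71.86).
2 of 2 constraints hold, so this is a separating equilibrium.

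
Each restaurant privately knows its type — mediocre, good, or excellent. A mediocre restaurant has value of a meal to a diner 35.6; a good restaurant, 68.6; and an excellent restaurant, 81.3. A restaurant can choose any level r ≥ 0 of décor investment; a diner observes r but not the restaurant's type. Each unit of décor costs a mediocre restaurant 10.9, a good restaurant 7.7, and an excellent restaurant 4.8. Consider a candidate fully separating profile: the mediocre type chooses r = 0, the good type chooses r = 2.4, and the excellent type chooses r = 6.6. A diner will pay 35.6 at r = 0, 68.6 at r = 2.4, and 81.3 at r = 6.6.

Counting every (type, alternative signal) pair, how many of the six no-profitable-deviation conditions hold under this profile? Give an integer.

4

Good (own payoff 68.6 − 7.7×2.4 = 50.12): to r=0 gives 35.6 → no gain ✓; to r=6.6 gives 81.3 − 7.7×6.6 = 30.48 → no gain ✓.
Excellent (own payoff 81.3 − 4.8×6.6 = 49.62): to r=0 gives 35.6 → no gain ✓; to r=2.4 gives 68.6 − 4.8×2.4 = 57.08 → profitable ✗.
Mediocre (own payoff 35.6): to r=2.4 gives 68.6 − 10.9×2.4 = 42.44 → profitable ✗; to r=6.6 gives 81.3 − 10.9×6.6 = 9.36 → no gain ✓.
4 of the 6 constraints hold; not an equilibrium.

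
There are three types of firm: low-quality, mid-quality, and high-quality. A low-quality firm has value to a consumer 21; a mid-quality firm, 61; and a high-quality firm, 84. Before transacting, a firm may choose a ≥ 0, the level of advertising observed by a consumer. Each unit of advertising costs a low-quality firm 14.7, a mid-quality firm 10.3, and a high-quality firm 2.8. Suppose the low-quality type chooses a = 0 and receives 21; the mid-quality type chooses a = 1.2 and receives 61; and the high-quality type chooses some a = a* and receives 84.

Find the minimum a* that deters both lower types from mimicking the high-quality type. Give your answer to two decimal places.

4.29

Mid-quality type (on-path payoff 61 − 10.3×1.2 = 48.64) won't mimic when 48.64 ≥ 84 − 10.3·a*, i.e. a* ≥ 3.43.
Low-quality type (on-path payoff 21) won't mimic when 21 ≥ 84 − 14.7·a*, i.e. a* ≥ 4.29.
Both must hold, so a* = max(4.29, 3.43) = 4.29. The low-quality type's constraint binds.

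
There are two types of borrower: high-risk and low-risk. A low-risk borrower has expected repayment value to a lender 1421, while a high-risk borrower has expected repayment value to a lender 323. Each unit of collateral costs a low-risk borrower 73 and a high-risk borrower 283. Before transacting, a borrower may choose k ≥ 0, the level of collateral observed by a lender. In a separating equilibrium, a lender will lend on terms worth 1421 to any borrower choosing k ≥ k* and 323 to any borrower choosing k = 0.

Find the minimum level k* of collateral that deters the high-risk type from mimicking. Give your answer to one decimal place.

3.9

A high-risk borrower choosing k = 0 receives 323.
Imitating at k* instead would pay 1421 at cost 283·k*, netting 1421 − 283·k*.
Indifference: 323 = 1421 − 283·k*, so k* = (1421 − 323) / 283 ≈ 3.9.
This is the high-risk type's binding incentive-compatibility constraint; any k ≥ 3.9 sustains separation on that side.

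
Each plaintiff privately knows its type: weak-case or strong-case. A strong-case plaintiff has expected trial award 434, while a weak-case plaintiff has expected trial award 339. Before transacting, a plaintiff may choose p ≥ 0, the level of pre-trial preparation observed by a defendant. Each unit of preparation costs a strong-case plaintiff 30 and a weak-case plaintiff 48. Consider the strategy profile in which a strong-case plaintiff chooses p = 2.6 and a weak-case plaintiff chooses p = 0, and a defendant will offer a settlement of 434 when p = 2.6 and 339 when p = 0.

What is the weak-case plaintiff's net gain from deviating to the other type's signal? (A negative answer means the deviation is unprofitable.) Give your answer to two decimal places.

Playing p = 0 the weak-case plaintiff receives 339.
Deviating to p = 2.6 brings payment 434 at cost 48 × 2.6 = 124.8, netting 309.2.
Gain from deviating: 309.2 − 339 = -29.80.
The gain is negative, so the weak-case type's incentive-compatibility constraint is satisfied.

-29.80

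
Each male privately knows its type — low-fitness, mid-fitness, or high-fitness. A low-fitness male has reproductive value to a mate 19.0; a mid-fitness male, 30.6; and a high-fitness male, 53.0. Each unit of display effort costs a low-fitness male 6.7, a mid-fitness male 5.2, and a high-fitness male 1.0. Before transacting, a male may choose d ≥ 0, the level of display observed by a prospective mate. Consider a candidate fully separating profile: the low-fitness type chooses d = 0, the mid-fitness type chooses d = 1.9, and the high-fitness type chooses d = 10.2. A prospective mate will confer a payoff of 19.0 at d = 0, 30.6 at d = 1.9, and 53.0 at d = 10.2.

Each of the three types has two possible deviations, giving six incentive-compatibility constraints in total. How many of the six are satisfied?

High-fitness (own payoff 53.0 − 1.0×10.2 = 42.8): to d=0 gives 19.0 → no gain ✓; to d=1.9 gives 30.6 − 1.0×1.9 = 28.7 → no gain ✓.
Low-fitness (own payoff 19.0): to d=1.9 gives 30.6 − 6.7×1.9 = 17.87 → no gain ✓; to d=10.2 gives 53.0 − 6.7×10.2 = -15.34 → no gain ✓.
Mid-fitness (own payoff 30.6 − 5.2×1.9 = 20.72): to d=0 gives 19.0 → no gain ✓; to d=10.2 gives 53.0 − 5.2×10.2 = -0.04 → no gain ✓.
6 of the 6 constraints hold; this profile is a separating equilibrium.

6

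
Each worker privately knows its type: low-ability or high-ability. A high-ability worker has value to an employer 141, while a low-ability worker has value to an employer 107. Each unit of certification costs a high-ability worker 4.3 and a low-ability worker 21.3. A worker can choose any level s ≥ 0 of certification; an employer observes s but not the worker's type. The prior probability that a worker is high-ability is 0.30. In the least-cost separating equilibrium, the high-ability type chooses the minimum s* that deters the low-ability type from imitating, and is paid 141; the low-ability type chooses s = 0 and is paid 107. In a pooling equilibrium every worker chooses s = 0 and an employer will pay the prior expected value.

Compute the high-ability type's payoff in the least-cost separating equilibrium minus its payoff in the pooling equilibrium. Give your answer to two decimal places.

Least-cost separating signal: s* solves 107 = 141 − 21.3·s*, so s* = (141 − 107)/21.3 ≈ 1.5962.
High-ability type's separating payoff: 141 − 4.3 × s* = 141 − 4.3 × (141 − 107)/21.3 = 141 − 146.2/21.3 ≈ 134.1362.
Pooling payoff: 0.30 × 141 + 0.70 × 107 = 117.2.
Difference: 134.1362 − 117.2 = 16.9362, i.e. 16.94 to two decimal places.
The high-ability type prefers to separate.

16.94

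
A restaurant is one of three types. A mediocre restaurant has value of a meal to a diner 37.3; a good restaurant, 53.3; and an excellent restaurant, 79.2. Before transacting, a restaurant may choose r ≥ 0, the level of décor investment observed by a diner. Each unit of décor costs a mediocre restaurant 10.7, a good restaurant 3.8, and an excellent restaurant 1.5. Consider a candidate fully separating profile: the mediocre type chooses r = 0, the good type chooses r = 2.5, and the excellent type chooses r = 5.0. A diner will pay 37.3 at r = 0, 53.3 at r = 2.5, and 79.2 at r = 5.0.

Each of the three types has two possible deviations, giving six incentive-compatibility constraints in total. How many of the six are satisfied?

Mediocre (own payoff 37.3): to r=2.5 gives 53.3 − 10.7×2.5 = 26.55 → no gain ✓; to r=5.0 gives 79.2 − 10.7×5.0 = 25.7 → no gain ✓.
Excellent (own payoff 79.2 − 1.5×5.0 = 71.7): to r=0 gives 37.3 → no gain ✓; to r=2.5 gives 53.3 − 1.5×2.5 = 49.55 → no gain ✓.
Good (own payoff 53.3 − 3.8×2.5 = 43.8): to r=0 gives 37.3 → no gain ✓; to r=5.0 gives 79.2 − 3.8×5.0 = 60.2 → profitable ✗.
5 of the 6 constraints hold; not an equilibrium.

5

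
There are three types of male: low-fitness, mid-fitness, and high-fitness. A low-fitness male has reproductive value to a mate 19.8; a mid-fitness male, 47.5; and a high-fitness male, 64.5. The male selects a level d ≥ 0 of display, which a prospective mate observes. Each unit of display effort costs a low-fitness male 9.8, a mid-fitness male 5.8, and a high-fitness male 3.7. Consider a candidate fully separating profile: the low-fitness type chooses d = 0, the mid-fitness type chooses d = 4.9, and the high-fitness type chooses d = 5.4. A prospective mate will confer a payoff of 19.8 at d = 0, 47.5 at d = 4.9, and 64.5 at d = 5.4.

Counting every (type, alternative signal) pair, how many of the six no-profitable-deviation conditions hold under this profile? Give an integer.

4

Low-fitness (own payoff 19.8): to d=4.9 gives 47.5 − 9.8×4.9 = -0.52 → no gain ✓; to d=5.4 gives 64.5 − 9.8×5.4 = 11.58 → no gain ✓.
Mid-fitness (own payoff 47.5 − 5.8×4.9 = 19.08): to d=0 gives 19.8 → profitable ✗; to d=5.4 gives 64.5 − 5.8×5.4 = 33.18 → profitable ✗.
High-fitness (own payoff 64.5 − 3.7×5.4 = 44.52): to d=0 gives 19.8 → no gain ✓; to d=4.9 gives 47.5 − 3.7×4.9 = 29.37 → no gain ✓.
4 of the 6 constraints hold; not an equilibrium.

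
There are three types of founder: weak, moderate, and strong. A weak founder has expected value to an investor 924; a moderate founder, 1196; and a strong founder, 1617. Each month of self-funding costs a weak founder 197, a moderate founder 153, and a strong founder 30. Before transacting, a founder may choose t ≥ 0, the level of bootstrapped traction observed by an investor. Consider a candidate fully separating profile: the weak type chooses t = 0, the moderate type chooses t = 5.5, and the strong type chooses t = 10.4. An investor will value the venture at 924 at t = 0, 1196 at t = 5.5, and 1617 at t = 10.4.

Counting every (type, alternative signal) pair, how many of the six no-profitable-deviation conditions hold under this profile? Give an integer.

5

Weak (own payoff 924): to t=5.5 gives 1196 − 197×5.5 = 112.5 → no gain ✓; to t=10.4 gives 1617 − 197×10.4 = -431.8 → no gain ✓.
Strong (own payoff 1617 − 30×10.4 = 1305): to t=0 gives 924 → no gain ✓; to t=5.5 gives 1196 − 30×5.5 = 1031 → no gain ✓.
Moderate (own payoff 1196 − 153×5.5 = 354.5): to t=0 gives 924 → profitable ✗; to t=10.4 gives 1617 − 153×10.4 = 25.8 → no gain ✓.
5 of the 6 constraints hold; not an equilibrium.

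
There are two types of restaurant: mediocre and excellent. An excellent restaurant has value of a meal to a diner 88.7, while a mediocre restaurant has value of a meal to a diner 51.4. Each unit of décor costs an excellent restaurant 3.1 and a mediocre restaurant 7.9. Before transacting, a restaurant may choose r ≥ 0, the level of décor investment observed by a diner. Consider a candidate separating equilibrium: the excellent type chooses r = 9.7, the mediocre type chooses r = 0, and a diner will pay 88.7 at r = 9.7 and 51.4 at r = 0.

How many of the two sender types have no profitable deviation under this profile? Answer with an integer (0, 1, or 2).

Mediocre type: stay at 0 → 51.4; mimic → 88.7 − 7.9 × 9.7 = 12.07. IC holds (51.4 ≥ 12.07).
Excellent type: signal → 88.7 − 3.1 × 9.7 = 58.63; deviate to 0 → 51.4. IC holds (58.63 ≥ 51.4).
2 of 2 constraints hold, so this is a separating equilibrium.

2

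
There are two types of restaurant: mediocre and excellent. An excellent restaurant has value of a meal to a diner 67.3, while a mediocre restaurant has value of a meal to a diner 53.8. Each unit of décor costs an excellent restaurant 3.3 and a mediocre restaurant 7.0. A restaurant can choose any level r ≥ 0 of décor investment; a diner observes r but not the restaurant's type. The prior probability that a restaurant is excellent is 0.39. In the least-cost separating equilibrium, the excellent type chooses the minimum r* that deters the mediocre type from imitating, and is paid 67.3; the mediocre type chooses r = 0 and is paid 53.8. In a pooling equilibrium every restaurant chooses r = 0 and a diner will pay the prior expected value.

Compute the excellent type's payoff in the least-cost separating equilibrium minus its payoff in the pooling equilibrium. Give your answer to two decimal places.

1.87

Least-cost separating signal: r* solves 53.8 = 67.3 − 7.0·r*, so r* = (67.3 − 53.8)/7.0 ≈ 1.9286.
Excellent type's separating payoff: 67.3 − 3.3 × r* = 67.3 − 3.3 × (67.3 − 53.8)/7.0 = 67.3 − 44.55/7.0 ≈ 60.9357.
Pooling payoff: 0.39 × 67.3 + 0.61 × 53.8 = 59.065.
Difference: 60.9357 − 59.065 = 1.8707, i.e. 1.87 to two decimal places.
The excellent type prefers to separate.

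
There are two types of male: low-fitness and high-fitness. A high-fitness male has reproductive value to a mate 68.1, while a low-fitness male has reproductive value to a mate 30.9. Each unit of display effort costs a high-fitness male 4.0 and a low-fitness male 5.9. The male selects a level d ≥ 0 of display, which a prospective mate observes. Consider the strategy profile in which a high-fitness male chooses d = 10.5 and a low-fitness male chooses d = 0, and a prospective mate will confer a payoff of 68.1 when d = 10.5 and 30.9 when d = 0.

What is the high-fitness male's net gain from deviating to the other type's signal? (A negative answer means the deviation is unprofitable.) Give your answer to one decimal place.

4.8

Playing d = 10.5 the high-fitness male receives 68.1 − 4.0 × 10.5 = 26.1.
Deviating to d = 0 yields 30.9 instead.
Gain from deviating: 30.9 − 26.1 = 4.8.
The gain is positive, so the high-fitness type's incentive-compatibility constraint is violated — this profile is not a separating equilibrium.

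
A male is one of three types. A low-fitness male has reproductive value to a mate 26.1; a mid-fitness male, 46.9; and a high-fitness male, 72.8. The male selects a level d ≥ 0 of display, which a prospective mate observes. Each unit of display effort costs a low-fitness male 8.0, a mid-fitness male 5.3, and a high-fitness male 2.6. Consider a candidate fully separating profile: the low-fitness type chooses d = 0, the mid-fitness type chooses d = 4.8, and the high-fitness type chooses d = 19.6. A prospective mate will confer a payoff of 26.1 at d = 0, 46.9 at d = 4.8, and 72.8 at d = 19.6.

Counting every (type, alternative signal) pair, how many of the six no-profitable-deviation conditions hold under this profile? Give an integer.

Mid-fitness (own payoff 46.9 − 5.3×4.8 = 21.46): to d=0 gives 26.1 → profitable ✗; to d=19.6 gives 72.8 − 5.3×19.6 = -31.08 → no gain ✓.
High-fitness (own payoff 72.8 − 2.6×19.6 = 21.84): to d=0 gives 26.1 → profitable ✗; to d=4.8 gives 46.9 − 2.6×4.8 = 34.42 → profitable ✗.
Low-fitness (own payoff 26.1): to d=4.8 gives 46.9 − 8.0×4.8 = 8.5 → no gain ✓; to d=19.6 gives 72.8 − 8.0×19.6 = -84 → no gain ✓.
3 of the 6 constraints hold; not an equilibrium.

3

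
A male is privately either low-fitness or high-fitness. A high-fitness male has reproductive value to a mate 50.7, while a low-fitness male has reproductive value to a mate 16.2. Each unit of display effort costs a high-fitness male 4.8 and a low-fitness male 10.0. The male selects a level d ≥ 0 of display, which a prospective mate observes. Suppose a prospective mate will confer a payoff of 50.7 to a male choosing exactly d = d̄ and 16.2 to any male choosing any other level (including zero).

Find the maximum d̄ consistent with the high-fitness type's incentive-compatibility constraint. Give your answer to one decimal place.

Choosing d̄ yields the high-fitness type 50.7 − 4.8·d̄; choosing zero yields 16.2.
The high-fitness type is indifferent at 50.7 − 4.8·d̄ = 16.2, i.e. d̄ = (50.7 − 16.2) / 4.8 ≈ 7.2.
For any d̄ above 7.2 the high-fitness type would rather pool at zero, so separation collapses.

7.2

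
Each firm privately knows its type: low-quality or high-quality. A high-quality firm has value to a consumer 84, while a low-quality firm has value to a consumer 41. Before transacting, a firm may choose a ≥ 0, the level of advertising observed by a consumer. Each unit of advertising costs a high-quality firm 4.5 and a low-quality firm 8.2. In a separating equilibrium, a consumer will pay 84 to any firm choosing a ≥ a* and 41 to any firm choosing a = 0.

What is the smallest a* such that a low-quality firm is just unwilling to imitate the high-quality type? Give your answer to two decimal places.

5.24

A low-quality firm choosing a = 0 receives 41.
Imitating at a* instead would pay 84 at cost 8.2·a*, netting 84 − 8.2·a*.
Indifference: 41 = 84 − 8.2·a*, so a* = (84 − 41) / 8.2 ≈ 5.24.
At a* the low-quality type's incentive constraint just binds; the high-quality type strictly prefers a* since its per-unit cost is lower.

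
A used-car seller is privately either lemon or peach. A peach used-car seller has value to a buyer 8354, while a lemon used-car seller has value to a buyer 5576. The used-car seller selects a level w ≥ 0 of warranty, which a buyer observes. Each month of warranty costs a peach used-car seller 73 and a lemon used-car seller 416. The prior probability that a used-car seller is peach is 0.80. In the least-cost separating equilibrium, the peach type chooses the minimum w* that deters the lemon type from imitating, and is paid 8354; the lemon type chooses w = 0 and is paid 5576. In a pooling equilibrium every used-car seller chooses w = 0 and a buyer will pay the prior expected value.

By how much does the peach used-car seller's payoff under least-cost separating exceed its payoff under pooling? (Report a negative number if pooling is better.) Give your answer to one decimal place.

Least-cost separating signal: w* solves 5576 = 8354 − 416·w*, so w* = (8354 − 5576)/416 ≈ 6.6779.
Peach type's separating payoff: 8354 − 73 × w* = 8354 − 73 × (8354 − 5576)/416 = 8354 − 202794/416 ≈ 7866.514.
Pooling payoff: 0.80 × 8354 + 0.20 × 5576 = 7798.4.
Difference: 7866.514 − 7798.4 = 68.114, i.e. 68.1 to one decimal place.
The peach type prefers to separate.

68.1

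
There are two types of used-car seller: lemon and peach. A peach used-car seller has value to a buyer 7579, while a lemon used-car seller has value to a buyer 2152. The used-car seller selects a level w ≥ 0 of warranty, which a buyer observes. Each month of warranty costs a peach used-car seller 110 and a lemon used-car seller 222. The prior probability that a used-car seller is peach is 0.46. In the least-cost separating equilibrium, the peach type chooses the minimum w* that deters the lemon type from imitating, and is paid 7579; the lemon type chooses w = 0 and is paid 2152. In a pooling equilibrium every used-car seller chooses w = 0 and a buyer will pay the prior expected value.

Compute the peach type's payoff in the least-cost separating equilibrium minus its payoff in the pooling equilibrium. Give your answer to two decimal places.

241.53

Least-cost separating signal: w* solves 2152 = 7579 − 222·w*, so w* = (7579 − 2152)/222 ≈ 24.4459.
Peach type's separating payoff: 7579 − 110 × w* = 7579 − 110 × (7579 − 2152)/222 = 7579 − 596970/222 ≈ 4889.9459.
Pooling payoff: 0.46 × 7579 + 0.54 × 2152 = 4648.42.
Difference: 4889.9459 − 4648.42 = 241.5259, i.e. 241.53 to two decimal places.
The peach type prefers to separate.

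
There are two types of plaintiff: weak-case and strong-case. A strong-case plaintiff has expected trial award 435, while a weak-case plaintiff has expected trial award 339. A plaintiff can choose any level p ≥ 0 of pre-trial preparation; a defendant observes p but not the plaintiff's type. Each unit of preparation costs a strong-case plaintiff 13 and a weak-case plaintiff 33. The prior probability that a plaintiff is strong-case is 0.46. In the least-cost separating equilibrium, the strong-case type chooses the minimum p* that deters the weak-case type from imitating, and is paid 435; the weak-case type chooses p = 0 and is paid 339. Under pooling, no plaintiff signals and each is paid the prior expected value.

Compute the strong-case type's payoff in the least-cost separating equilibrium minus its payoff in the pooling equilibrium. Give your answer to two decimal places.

Least-cost separating signal: p* solves 339 = 435 − 33·p*, so p* = (435 − 339)/33 ≈ 2.9091.
Strong-case type's separating payoff: 435 − 13 × p* = 435 − 13 × (435 − 339)/33 = 435 − 1248/33 ≈ 397.1818.
Pooling payoff: 0.46 × 435 + 0.54 × 339 = 383.16.
Difference: 397.1818 − 383.16 = 14.0218, i.e. 14.02 to two decimal places.
The strong-case type prefers to separate.

14.02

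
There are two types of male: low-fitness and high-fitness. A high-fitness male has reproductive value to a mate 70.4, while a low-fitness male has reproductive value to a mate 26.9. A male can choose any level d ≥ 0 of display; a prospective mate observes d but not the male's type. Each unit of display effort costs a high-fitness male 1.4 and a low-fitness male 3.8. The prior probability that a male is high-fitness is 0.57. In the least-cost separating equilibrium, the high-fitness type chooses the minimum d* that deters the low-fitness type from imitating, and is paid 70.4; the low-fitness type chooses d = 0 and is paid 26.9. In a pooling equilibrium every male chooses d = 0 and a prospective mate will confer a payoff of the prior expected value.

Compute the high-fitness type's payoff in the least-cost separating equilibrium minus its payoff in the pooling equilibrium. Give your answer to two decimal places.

Least-cost separating signal: d* solves 26.9 = 70.4 − 3.8·d*, so d* = (70.4 − 26.9)/3.8 ≈ 11.4474.
High-fitness type's separating payoff: 70.4 − 1.4 × d* = 70.4 − 1.4 × (70.4 − 26.9)/3.8 = 70.4 − 60.9/3.8 ≈ 54.3737.
Pooling payoff: 0.57 × 70.4 + 0.43 × 26.9 = 51.695.
Difference: 54.3737 − 51.695 = 2.6787, i.e. 2.68 to two decimal places.
The high-fitness type prefers to separate.

2.68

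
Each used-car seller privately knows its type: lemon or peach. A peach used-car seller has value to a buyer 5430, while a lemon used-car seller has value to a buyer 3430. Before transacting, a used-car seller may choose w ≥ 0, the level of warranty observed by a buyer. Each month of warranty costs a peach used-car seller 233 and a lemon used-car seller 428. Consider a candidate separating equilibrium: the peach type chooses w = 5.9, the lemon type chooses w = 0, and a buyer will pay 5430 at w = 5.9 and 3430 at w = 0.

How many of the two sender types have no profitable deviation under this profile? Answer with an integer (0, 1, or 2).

2

Peach type: signal → 5430 − 233 × 5.9 = 4055.3; deviate to 0 → 3430. IC holds (4055.3 ≥ 3430).
Lemon type: stay at 0 → 3430; mimic → 5430 − 428 × 5.9 = 2904.8. IC holds (3430 ≥ 2904.8).
2 of 2 constraints hold, so this is a separating equilibrium.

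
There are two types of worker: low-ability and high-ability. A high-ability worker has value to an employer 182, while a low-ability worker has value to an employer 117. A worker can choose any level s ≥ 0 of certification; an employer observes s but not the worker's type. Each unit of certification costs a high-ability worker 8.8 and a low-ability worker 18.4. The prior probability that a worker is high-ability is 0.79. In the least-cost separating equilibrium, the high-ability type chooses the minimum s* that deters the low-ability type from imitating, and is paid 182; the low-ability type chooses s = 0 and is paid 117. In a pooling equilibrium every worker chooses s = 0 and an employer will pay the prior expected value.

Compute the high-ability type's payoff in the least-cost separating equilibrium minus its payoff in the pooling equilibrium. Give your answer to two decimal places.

Least-cost separating signal: s* solves 117 = 182 − 18.4·s*, so s* = (182 − 117)/18.4 ≈ 3.5326.
High-ability type's separating payoff: 182 − 8.8 × s* = 182 − 8.8 × (182 − 117)/18.4 = 182 − 572/18.4 ≈ 150.9130.
Pooling payoff: 0.79 × 182 + 0.21 × 117 = 168.35.
Difference: 150.9130 − 168.35 = -17.437, i.e. -17.44 to two decimal places.
The high-ability type would prefer the pooling outcome.

-17.44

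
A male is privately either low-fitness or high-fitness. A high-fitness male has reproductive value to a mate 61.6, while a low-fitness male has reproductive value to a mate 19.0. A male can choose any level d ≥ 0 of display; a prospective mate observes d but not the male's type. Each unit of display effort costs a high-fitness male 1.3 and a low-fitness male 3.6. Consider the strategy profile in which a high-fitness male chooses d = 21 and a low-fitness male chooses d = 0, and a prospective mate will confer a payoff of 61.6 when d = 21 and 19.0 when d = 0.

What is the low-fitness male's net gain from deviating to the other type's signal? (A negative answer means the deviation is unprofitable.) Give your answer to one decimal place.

Playing d = 0 the low-fitness male receives 19.0.
Deviating to d = 21 brings payment 61.6 at cost 3.6 × 21 = 75.6, netting -14.
Gain from deviating: -14 − 19.0 = -33.0.
The gain is negative, so the low-fitness type's incentive-compatibility constraint is satisfied.

-33.0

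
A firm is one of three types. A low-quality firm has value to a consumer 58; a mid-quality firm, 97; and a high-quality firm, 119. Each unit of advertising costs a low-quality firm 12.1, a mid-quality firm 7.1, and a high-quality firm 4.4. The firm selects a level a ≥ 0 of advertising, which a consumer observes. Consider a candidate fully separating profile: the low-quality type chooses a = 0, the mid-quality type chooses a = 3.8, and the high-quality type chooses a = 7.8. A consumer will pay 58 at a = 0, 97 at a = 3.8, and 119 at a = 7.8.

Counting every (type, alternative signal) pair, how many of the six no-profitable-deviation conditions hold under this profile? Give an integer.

6

High-quality (own payoff 119 − 4.4×7.8 = 84.68): to a=0 gives 58 → no gain ✓; to a=3.8 gives 97 − 4.4×3.8 = 80.28 → no gain ✓.
Mid-quality (own payoff 97 − 7.1×3.8 = 70.02): to a=0 gives 58 → no gain ✓; to a=7.8 gives 119 − 7.1×7.8 = 63.62 → no gain ✓.
Low-quality (own payoff 58): to a=3.8 gives 97 − 12.1×3.8 = 51.02 → no gain ✓; to a=7.8 gives 119 − 12.1×7.8 = 24.62 → no gain ✓.
6 of the 6 constraints hold; this profile is a separating equilibrium.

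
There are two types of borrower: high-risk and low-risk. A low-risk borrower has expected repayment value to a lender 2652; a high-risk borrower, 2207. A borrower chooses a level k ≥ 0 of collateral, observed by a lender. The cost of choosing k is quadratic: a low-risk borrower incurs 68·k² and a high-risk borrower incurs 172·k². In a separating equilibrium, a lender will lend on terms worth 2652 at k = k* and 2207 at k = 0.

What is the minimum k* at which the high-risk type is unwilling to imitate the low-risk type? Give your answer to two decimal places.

The high-risk type at k = 0 receives 2207; imitating at k* yields 2652 − 172·k*².
Indifference: 2207 = 2652 − 172·k*², so k*² = (2652 − 2207) / 172 ≈ 2.5872.
k* = √2.5872 ≈ 1.61.

1.61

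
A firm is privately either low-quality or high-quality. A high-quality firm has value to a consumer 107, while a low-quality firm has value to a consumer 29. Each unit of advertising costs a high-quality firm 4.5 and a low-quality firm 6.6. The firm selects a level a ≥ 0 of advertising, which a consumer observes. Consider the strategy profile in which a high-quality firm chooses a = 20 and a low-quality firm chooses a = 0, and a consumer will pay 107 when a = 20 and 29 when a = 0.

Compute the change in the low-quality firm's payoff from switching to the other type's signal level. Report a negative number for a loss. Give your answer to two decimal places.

Playing a = 0 the low-quality firm receives 29.
Deviating to a = 20 brings payment 107 at cost 6.6 × 20 = 132, netting -25.
Gain from deviating: -25 − 29 = -54.00.
The gain is negative, so the low-quality type's incentive-compatibility constraint is satisfied.

-54.00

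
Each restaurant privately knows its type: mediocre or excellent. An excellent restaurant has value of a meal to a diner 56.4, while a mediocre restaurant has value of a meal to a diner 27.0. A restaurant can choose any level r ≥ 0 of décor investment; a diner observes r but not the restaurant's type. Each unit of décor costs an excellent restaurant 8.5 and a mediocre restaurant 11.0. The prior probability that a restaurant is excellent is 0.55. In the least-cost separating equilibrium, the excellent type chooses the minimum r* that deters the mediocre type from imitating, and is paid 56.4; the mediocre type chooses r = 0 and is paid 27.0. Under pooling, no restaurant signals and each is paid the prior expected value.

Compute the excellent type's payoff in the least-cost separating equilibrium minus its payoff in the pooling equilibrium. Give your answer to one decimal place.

-9.5

Least-cost separating signal: r* solves 27.0 = 56.4 − 11.0·r*, so r* = (56.4 − 27.0)/11.0 ≈ 2.6727.
Excellent type's separating payoff: 56.4 − 8.5 × r* = 56.4 − 8.5 × (56.4 − 27.0)/11.0 = 56.4 − 249.9/11.0 ≈ 33.682.
Pooling payoff: 0.55 × 56.4 + 0.45 × 27.0 = 43.17.
Difference: 33.682 − 43.17 = -9.488, i.e. -9.5 to one decimal place.
The excellent type would prefer the pooling outcome.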